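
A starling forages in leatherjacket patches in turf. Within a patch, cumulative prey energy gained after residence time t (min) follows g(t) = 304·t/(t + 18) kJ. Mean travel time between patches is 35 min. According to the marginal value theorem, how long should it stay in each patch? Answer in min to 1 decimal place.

25.1 min

Optimal t* satisfies g'(t*) = g(t*)/(T + t*).
g'(t) = 304·18/(t + 18)². Setting 304·18/(t+18)² = 304t/[(t+18)(35+t)] gives 18(35+t) = t(t+18), so t² = 18×35 = 630.
t* = √630 = 25.1 min.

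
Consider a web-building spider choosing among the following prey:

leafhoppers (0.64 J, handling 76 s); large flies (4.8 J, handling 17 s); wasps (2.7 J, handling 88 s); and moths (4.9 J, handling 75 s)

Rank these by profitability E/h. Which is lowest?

leafhoppers

Profitability E/h (J/s): leafhoppers = 0.64/76 = 0.00842, large flies = 4.8/17 = 0.282, wasps = 2.7/88 = 0.0307, moths = 4.9/75 = 0.0653.
Ranked: large flies > moths > wasps > leafhoppers.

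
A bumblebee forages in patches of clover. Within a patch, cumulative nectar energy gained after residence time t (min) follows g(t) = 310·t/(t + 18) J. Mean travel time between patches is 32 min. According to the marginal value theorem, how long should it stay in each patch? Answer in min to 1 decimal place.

Optimal t* satisfies g'(t*) = g(t*)/(T + t*).
g'(t) = 310·18/(t + 18)². Setting 310·18/(t+18)² = 310t/[(t+18)(32+t)] gives 18(32+t) = t(t+18), so t² = 18×32 = 576.
t* = √576 = 24 min.

24.0 min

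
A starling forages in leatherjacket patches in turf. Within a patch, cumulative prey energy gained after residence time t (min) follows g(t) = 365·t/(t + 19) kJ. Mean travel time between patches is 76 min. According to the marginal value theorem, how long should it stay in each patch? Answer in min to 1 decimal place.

38.0 min

Optimal t* satisfies g'(t*) = g(t*)/(T + t*).
g'(t) = 365·19/(t + 19)². Setting 365·19/(t+19)² = 365t/[(t+19)(76+t)] gives 19(76+t) = t(t+19), so t² = 19×76 = 1444.
t* = √1444 = 38 min.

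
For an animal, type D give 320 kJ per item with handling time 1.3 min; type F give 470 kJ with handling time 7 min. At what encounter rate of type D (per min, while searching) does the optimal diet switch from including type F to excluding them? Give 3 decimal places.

0.289 per min

Drop type F once their profitability E₂/h₂ falls below the rate achievable on type D alone: E₂/h₂ = λE₁/(1 + λh₁).
Solve for λ: λE₁h₂ = E₂(1 + λh₁) → λ(E₁h₂ − E₂h₁) = E₂ → λ = E₂/(E₁h₂ − E₂h₁).
λ = 470/(320×7 − 470×1.3) = 470/1629 = 0.2885 per min.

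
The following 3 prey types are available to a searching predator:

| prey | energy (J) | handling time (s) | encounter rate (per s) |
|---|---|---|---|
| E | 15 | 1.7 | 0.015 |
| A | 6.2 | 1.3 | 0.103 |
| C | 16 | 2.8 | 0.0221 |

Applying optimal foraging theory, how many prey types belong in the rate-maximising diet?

3

Rank by E/h (J/s): E 8.82, C 5.71, A 4.77. Include each in turn until the next type's E/h falls below the running intake rate.
Rate on top 1: 0.2194. C: 5.71 > 0.2194 → include.
Rate on top 2: 0.5321. A: 4.77 > 0.5321 → include.
Optimal diet: E, C, A — 3 of 3 types.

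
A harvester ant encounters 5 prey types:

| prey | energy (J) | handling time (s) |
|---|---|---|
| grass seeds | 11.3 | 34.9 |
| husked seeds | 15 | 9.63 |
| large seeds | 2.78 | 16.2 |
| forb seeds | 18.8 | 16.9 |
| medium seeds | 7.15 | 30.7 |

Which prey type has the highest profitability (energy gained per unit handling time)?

In descending order of E/h:
husked seeds: 15/9.63 = 1.56 J/s
forb seeds: 18.8/16.9 = 1.11 J/s
grass seeds: 11.3/34.9 = 0.324 J/s
medium seeds: 7.15/30.7 = 0.233 J/s
large seeds: 2.78/16.2 = 0.172 J/s

husked seeds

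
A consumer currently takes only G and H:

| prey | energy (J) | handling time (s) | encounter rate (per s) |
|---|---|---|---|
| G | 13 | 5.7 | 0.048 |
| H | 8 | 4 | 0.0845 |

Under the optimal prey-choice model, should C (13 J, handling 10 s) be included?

Yes

On G and H alone, R = ΣλE/(1+Σλh) = 1.3/1.612 = 0.8067 J/s.
Profitability of C: 13/10 = 1.3 J/s.
Since 1.3 > R, including C increases the long-run rate.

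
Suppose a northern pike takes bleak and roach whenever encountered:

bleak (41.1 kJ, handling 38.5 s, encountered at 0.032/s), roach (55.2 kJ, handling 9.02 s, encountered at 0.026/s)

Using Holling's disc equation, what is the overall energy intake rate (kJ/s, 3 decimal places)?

1.115 kJ/s

R = Σλ_iE_i / (1 + Σλ_ih_i)
Numerator: 0.032×41.1 + 0.026×55.2 = 2.75
Denominator: 1 + 0.032×38.5 + 0.026×9.02 = 2.467
R = 2.75/2.467 = 1.115 kJ/s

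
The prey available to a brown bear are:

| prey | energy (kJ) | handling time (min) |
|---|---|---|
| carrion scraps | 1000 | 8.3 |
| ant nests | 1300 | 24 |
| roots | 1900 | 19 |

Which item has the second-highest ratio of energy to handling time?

In descending order of E/h:
carrion scraps: 1000/8.3 = 120 kJ/min
roots: 1900/19 = 100 kJ/min
ant nests: 1300/24 = 54.2 kJ/min

roots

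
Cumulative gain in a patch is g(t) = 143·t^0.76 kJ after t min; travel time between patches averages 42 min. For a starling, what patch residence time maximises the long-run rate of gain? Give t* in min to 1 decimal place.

Optimal t* satisfies g'(t*) = g(t*)/(T + t*).
g'(t) = 0.76·143·t^-0.24. Setting 0.76·143·t^-0.24 = 143·t^0.76/(42+t) gives 0.76(42+t) = t, so 0.24·t = 0.76×42.
t* = 0.76×42/0.24 = 133 min.

133.0 min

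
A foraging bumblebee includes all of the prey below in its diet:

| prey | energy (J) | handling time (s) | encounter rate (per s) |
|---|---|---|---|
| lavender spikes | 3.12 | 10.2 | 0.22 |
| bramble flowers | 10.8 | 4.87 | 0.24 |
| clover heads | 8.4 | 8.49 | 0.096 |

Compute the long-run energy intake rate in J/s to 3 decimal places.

Energy encountered per unit search time: 0.22×3.12 + 0.24×10.8 + 0.096×8.4 = 4.085 J/s.
Handling time per unit search time: 0.22×10.2 + 0.24×4.87 + 0.096×8.49 = 4.228.
Rate = 4.085/(1 + 4.228) = 0.7814 J/s.

0.781 J/s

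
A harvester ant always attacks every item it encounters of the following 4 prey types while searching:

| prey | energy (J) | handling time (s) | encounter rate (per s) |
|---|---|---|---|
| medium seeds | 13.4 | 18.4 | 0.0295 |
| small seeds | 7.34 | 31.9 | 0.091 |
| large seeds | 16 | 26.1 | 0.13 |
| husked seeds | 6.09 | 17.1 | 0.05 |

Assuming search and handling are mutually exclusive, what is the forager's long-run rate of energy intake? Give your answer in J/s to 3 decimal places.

R = Σλ_iE_i / (1 + Σλ_ih_i)
Numerator: 0.0295×13.4 + 0.091×7.34 + 0.13×16 + 0.05×6.09 = 3.448
Denominator: 1 + 0.0295×18.4 + 0.091×31.9 + 0.13×26.1 + 0.05×17.1 = 8.694
R = 3.448/8.694 = 0.3966 J/s

0.397 J/s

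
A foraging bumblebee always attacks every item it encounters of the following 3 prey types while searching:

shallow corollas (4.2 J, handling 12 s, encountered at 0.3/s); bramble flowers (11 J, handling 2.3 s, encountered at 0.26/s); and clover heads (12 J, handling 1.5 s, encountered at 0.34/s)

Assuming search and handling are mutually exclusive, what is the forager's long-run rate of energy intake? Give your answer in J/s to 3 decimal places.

1.437 J/s

R = (0.3×4.2 + 0.26×11 + 0.34×12) / (1 + 0.3×12 + 0.26×2.3 + 0.34×1.5) = 8.2/5.708 = 1.437 J/s.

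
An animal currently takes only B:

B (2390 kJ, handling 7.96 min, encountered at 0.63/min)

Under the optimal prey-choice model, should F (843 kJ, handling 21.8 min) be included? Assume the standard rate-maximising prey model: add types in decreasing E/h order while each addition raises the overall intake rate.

Intake rate on the current diet: R = (0.63×2390) / (1 + 0.63×7.96) = 1506/6.015 = 250.3 kJ/min.
F: E/h = 843/21.8 = 38.67 kJ/min.
38.67 < 250.3, so adding F would lower the average — exclude it.

No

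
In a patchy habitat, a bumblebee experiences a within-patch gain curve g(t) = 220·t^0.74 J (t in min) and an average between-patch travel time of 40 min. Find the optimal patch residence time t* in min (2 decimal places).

Maximise g(t)/(T+t): set derivative to zero → g'(t)(T+t) = g(t).
g'(t) = 0.74·220·t^-0.26. Setting 0.74·220·t^-0.26 = 220·t^0.74/(40+t) gives 0.74(40+t) = t, so 0.26·t = 0.74×40.
t* = 0.74×40/0.26 = 113.8 min.

113.85 min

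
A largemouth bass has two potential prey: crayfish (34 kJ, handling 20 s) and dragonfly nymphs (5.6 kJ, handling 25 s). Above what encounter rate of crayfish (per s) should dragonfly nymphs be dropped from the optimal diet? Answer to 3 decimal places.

0.008 per s

At the threshold, the rate on crayfish alone equals the profitability of dragonfly nymphs: λ·34/(1 + λ·20) = 5.6/25 = 0.224.
Rearranging, λ(34 − 0.224×20) = 0.224, so λ = 0.224/29.52 = 0.007588 per s.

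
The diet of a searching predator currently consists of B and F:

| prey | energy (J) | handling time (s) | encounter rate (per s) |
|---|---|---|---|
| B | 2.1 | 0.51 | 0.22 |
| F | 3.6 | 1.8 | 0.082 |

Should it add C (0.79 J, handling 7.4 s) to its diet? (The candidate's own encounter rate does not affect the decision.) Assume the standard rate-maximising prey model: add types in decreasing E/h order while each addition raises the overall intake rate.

On B and F alone, R = ΣλE/(1+Σλh) = 0.7572/1.26 = 0.601 J/s.
Profitability of C: 0.79/7.4 = 0.1068 J/s.
Since 0.1068 < R, time spent handling C is better spent searching.

No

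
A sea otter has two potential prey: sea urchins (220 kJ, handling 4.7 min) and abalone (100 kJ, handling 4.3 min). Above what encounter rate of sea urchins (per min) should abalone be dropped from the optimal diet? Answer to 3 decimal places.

At the threshold, the rate on sea urchins alone equals the profitability of abalone: λ·220/(1 + λ·4.7) = 100/4.3 = 23.26.
Rearranging, λ(220 − 23.26×4.7) = 23.26, so λ = 23.26/110.7 = 0.2101 per min.

0.210 per min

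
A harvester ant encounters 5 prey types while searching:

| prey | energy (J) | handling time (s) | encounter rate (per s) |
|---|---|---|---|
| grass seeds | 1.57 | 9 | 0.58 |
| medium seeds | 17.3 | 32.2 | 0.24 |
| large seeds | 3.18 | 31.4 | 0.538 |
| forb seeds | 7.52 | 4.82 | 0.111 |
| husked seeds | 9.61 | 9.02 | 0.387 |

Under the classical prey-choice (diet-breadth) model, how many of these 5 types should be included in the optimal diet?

2

E/h in descending order: forb seeds 1.56, husked seeds 1.07, medium seeds 0.537, grass seeds 0.174, large seeds 0.101 J/s. The optimal diet is the largest prefix of this list for which every included type satisfies E_i/h_i > R on the types above it.
Rate on top 1: 0.5438. husked seeds: 1.07 > 0.5438 → include.
Rate on top 2: 0.9061. medium seeds: 0.537 < 0.9061 → exclude; stop.
Optimal diet: forb seeds, husked seeds — 2 of 5 types.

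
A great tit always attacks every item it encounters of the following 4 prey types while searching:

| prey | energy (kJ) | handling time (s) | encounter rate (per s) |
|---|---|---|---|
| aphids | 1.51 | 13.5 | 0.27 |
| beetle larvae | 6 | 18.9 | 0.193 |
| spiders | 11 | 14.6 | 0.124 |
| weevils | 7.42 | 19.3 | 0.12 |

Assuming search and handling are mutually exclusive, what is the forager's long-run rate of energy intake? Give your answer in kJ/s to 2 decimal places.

R = (0.27×1.51 + 0.193×6 + 0.124×11 + 0.12×7.42) / (1 + 0.27×13.5 + 0.193×18.9 + 0.124×14.6 + 0.12×19.3) = 3.82/12.42 = 0.3076 kJ/s.

0.31 kJ/s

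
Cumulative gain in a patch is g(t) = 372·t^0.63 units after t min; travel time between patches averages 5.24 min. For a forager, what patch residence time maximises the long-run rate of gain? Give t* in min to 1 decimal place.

8.9 min

Maximise g(t)/(T+t): set derivative to zero → g'(t)(T+t) = g(t).
g'(t) = 0.63·372·t^-0.37. Setting 0.63·372·t^-0.37 = 372·t^0.63/(5.24+t) gives 0.63(5.24+t) = t, so 0.37·t = 0.63×5.24.
t* = 0.63×5.24/0.37 = 8.922 min.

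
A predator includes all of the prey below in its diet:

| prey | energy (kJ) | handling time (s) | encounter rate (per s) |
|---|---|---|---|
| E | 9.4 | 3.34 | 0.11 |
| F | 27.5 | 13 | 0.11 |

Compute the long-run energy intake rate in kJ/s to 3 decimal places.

R = (0.11×9.4 + 0.11×27.5) / (1 + 0.11×3.34 + 0.11×13) = 4.059/2.797 = 1.451 kJ/s.

1.451 kJ/s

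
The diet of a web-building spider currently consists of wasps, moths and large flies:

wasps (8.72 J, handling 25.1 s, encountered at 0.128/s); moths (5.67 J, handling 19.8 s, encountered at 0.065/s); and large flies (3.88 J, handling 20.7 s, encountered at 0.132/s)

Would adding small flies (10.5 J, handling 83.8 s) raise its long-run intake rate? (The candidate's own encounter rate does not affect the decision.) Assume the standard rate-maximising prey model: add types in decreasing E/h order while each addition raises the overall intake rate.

No

Intake rate on the current diet: R = (0.128×8.72 + 0.065×5.67 + 0.132×3.88) / (1 + 0.128×25.1 + 0.065×19.8 + 0.132×20.7) = 1.997/8.232 = 0.2426 J/s.
small flies: E/h = 10.5/83.8 = 0.1253 J/s.
0.1253 < 0.2426, so adding small flies would lower the average — exclude it.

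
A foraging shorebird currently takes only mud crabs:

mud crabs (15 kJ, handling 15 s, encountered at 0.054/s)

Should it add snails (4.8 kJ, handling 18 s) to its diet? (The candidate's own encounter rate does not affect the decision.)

Intake rate on the current diet: R = (0.054×15) / (1 + 0.054×15) = 0.81/1.81 = 0.4475 kJ/s.
snails: E/h = 4.8/18 = 0.2667 kJ/s.
Since 0.2667 < R, time spent handling snails is better spent searching.

No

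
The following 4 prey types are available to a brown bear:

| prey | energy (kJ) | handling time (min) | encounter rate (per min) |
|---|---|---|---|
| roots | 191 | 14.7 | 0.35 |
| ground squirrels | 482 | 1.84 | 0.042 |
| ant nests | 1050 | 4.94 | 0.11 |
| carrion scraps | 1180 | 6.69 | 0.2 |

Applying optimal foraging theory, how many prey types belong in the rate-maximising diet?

Rank by E/h (kJ/min): ground squirrels 262, ant nests 213, carrion scraps 176, roots 13. Include each in turn until the next type's E/h falls below the running intake rate.
Rate on top 1: 18.79. ant nests: 213 > 18.79 → include.
Rate on top 2: 83.76. carrion scraps: 176 > 83.76 → include.
Rate on top 3: 125.6. roots: 13 < 125.6 → exclude; stop.
Optimal diet: ground squirrels, ant nests, carrion scraps — 3 of 4 types.

3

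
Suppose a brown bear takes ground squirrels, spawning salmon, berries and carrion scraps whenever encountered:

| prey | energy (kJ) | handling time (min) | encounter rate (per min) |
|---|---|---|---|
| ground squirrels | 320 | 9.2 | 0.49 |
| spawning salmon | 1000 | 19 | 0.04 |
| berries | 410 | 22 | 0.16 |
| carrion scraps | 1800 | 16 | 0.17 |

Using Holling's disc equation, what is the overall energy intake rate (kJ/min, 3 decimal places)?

R = Σλ_iE_i / (1 + Σλ_ih_i)
Numerator: 0.49×320 + 0.04×1000 + 0.16×410 + 0.17×1800 = 568.4
Denominator: 1 + 0.49×9.2 + 0.04×19 + 0.16×22 + 0.17×16 = 12.51
R = 568.4/12.51 = 45.44 kJ/min

45.443 kJ/min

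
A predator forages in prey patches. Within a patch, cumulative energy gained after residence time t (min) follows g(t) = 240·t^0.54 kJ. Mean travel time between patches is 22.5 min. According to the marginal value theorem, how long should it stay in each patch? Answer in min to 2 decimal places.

26.41 min

By the marginal value theorem, leave when the instantaneous gain rate g'(t) equals the habitat-wide average g(t)/(T + t).
g'(t) = 0.54·240·t^-0.46. Setting 0.54·240·t^-0.46 = 240·t^0.54/(22.5+t) gives 0.54(22.5+t) = t, so 0.46·t = 0.54×22.5.
t* = 0.54×22.5/0.46 = 26.41 min.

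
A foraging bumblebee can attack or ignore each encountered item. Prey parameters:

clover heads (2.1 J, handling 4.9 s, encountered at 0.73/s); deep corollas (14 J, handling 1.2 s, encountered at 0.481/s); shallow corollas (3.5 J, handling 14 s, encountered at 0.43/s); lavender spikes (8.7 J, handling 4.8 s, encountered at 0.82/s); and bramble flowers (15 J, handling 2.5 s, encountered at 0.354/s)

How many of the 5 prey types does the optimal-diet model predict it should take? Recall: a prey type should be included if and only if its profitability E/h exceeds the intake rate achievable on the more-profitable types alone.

E/h in descending order: deep corollas 11.7, bramble flowers 6, lavender spikes 1.81, clover heads 0.429, shallow corollas 0.25 J/s. The optimal diet is the largest prefix of this list for which every included type satisfies E_i/h_i > R on the types above it.
Rate on top 1: 4.27. bramble flowers: 6 > 4.27 → include.
Rate on top 2: 4.892. lavender spikes: 1.81 < 4.892 → exclude; stop.
Optimal diet: deep corollas, bramble flowers — 2 of 5 types.

2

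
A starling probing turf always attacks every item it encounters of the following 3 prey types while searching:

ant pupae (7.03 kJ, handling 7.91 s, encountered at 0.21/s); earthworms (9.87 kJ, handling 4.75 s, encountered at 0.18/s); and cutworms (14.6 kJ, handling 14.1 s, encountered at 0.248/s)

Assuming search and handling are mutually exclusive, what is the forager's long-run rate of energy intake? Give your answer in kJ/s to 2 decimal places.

0.98 kJ/s

R = Σλ_iE_i / (1 + Σλ_ih_i)
Numerator: 0.21×7.03 + 0.18×9.87 + 0.248×14.6 = 6.874
Denominator: 1 + 0.21×7.91 + 0.18×4.75 + 0.248×14.1 = 7.013
R = 6.874/7.013 = 0.9802 kJ/s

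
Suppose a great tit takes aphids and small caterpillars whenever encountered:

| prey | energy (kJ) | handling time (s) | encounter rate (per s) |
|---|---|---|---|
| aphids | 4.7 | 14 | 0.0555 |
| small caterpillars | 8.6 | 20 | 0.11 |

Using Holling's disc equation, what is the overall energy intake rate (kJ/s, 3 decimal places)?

0.303 kJ/s

R = (0.0555×4.7 + 0.11×8.6) / (1 + 0.0555×14 + 0.11×20) = 1.207/3.977 = 0.3035 kJ/s.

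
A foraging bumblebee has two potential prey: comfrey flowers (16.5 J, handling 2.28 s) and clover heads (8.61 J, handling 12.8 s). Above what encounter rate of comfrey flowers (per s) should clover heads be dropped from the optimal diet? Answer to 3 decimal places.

0.045 per s

Drop clover heads once their profitability E₂/h₂ falls below the rate achievable on comfrey flowers alone: E₂/h₂ = λE₁/(1 + λh₁).
Solve for λ: λE₁h₂ = E₂(1 + λh₁) → λ(E₁h₂ − E₂h₁) = E₂ → λ = E₂/(E₁h₂ − E₂h₁).
λ = 8.61/(16.5×12.8 − 8.61×2.28) = 8.61/191.6 = 0.04494 per s.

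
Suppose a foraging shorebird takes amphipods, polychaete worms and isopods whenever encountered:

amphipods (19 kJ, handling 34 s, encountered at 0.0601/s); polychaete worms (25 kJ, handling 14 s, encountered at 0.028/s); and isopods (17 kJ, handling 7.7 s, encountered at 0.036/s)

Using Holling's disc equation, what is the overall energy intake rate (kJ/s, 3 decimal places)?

0.661 kJ/s

R = Σλ_iE_i / (1 + Σλ_ih_i)
Numerator: 0.0601×19 + 0.028×25 + 0.036×17 = 2.454
Denominator: 1 + 0.0601×34 + 0.028×14 + 0.036×7.7 = 3.713
R = 2.454/3.713 = 0.661 kJ/s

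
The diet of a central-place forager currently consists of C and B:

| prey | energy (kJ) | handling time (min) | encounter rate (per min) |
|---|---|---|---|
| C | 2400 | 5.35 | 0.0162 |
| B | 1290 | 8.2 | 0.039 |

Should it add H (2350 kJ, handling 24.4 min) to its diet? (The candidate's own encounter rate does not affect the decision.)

Current rate: (0.0162×2400 + 0.039×1290)/(1 + 0.0162×5.35 + 0.039×8.2) = 63.41 kJ/min.
Profitability of H: 2350/24.4 = 96.31 kJ/min.
Since 96.31 > R, including H increases the long-run rate.

Yes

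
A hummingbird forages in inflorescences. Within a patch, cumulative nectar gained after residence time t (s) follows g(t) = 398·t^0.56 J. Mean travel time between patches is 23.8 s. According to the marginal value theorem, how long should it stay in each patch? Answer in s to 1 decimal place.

30.3 s

By the marginal value theorem, leave when the instantaneous gain rate g'(t) equals the habitat-wide average g(t)/(T + t).
g'(t) = 0.56·398·t^-0.44. Setting 0.56·398·t^-0.44 = 398·t^0.56/(23.8+t) gives 0.56(23.8+t) = t, so 0.44·t = 0.56×23.8.
t* = 0.56×23.8/0.44 = 30.29 s.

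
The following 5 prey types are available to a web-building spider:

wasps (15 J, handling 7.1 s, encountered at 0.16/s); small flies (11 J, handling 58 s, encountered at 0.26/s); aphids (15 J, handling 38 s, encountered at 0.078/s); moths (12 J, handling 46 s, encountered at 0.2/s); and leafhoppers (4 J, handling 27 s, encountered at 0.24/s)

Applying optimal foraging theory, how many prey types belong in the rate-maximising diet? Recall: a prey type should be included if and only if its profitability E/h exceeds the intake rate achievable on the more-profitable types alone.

E/h in descending order: wasps 2.11, aphids 0.395, moths 0.261, small flies 0.19, leafhoppers 0.148 J/s. The optimal diet is the largest prefix of this list for which every included type satisfies E_i/h_i > R on the types above it.
Rate on top 1: 1.124. aphids: 0.395 < 1.124 → exclude; stop.
Optimal diet: wasps — 1 of 5 types.

1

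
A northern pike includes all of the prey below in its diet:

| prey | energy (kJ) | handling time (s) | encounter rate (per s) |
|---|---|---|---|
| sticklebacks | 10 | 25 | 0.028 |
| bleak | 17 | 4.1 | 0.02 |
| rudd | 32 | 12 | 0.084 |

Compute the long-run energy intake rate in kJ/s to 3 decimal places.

1.186 kJ/s

Energy encountered per unit search time: 0.028×10 + 0.02×17 + 0.084×32 = 3.308 kJ/s.
Handling time per unit search time: 0.028×25 + 0.02×4.1 + 0.084×12 = 1.79.
Rate = 3.308/(1 + 1.79) = 1.186 kJ/s.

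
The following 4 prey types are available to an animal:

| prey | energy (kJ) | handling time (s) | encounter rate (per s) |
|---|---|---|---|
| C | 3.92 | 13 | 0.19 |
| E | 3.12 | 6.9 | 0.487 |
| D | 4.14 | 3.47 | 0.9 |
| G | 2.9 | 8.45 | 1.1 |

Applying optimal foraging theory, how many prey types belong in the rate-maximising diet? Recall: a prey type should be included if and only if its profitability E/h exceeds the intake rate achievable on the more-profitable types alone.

1

Rank by E/h (kJ/s): D 1.19, E 0.452, G 0.343, C 0.302. Include each in turn until the next type's E/h falls below the running intake rate.
Rate on top 1: 0.9037. E: 0.452 < 0.9037 → exclude; stop.
Optimal diet: D — 1 of 4 types.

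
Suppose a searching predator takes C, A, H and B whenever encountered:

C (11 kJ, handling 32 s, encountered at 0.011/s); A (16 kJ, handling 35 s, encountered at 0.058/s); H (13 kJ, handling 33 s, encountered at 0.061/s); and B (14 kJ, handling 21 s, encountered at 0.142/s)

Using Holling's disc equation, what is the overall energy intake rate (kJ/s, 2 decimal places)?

0.46 kJ/s

R = Σλ_iE_i / (1 + Σλ_ih_i)
Numerator: 0.011×11 + 0.058×16 + 0.061×13 + 0.142×14 = 3.83
Denominator: 1 + 0.011×32 + 0.058×35 + 0.061×33 + 0.142×21 = 8.377
R = 3.83/8.377 = 0.4572 kJ/s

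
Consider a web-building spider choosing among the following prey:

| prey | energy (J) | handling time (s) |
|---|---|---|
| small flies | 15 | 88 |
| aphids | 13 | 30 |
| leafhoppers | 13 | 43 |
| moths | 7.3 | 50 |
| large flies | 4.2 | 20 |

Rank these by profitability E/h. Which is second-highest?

leafhoppers

Profitability E/h (J/s): small flies = 15/88 = 0.17, aphids = 13/30 = 0.433, leafhoppers = 13/43 = 0.302, moths = 7.3/50 = 0.146, large flies = 4.2/20 = 0.21.
Ranked: aphids > leafhoppers > large flies > small flies > moths.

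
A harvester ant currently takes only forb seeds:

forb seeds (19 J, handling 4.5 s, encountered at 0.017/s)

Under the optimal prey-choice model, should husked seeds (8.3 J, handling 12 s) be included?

On forb seeds alone, R = ΣλE/(1+Σλh) = 0.323/1.077 = 0.3 J/s.
Profitability of husked seeds: 8.3/12 = 0.6917 J/s.
Since 0.6917 > R, including husked seeds increases the long-run rate.

Yes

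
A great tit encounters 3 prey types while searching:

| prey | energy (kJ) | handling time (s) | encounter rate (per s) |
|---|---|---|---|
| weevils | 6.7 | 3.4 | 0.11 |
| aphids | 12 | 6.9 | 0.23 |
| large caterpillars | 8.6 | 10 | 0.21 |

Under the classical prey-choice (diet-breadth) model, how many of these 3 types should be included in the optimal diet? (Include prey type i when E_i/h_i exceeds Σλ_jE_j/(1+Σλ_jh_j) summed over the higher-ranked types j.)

2

E/h in descending order: weevils 1.97, aphids 1.74, large caterpillars 0.86 kJ/s. The optimal diet is the largest prefix of this list for which every included type satisfies E_i/h_i > R on the types above it.
Rate on top 1: 0.5364. aphids: 1.74 > 0.5364 → include.
Rate on top 2: 1.181. large caterpillars: 0.86 < 1.181 → exclude; stop.
Optimal diet: weevils, aphids — 2 of 3 types.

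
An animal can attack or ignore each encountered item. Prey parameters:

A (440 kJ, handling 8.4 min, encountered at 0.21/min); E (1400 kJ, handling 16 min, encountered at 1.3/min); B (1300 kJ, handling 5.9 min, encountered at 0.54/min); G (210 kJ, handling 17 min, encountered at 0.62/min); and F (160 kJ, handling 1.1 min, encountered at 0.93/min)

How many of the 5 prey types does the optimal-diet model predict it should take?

1

Profitabilities (E/h, kJ/min): B 220, F 145, E 87.5, A 52.4, G 12.4. Add prey in this order while the next type's profitability exceeds the intake rate on those already taken.
Rate on top 1: 167.7. F: 145 < 167.7 → exclude; stop.
Optimal diet: B — 1 of 5 types.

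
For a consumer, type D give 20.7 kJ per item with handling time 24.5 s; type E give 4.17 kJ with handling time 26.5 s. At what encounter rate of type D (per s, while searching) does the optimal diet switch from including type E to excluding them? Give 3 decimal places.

Drop type E once their profitability E₂/h₂ falls below the rate achievable on type D alone: E₂/h₂ = λE₁/(1 + λh₁).
Solve for λ: λE₁h₂ = E₂(1 + λh₁) → λ(E₁h₂ − E₂h₁) = E₂ → λ = E₂/(E₁h₂ − E₂h₁).
λ = 4.17/(20.7×26.5 − 4.17×24.5) = 4.17/446.4 = 0.009342 per s.

0.009 per s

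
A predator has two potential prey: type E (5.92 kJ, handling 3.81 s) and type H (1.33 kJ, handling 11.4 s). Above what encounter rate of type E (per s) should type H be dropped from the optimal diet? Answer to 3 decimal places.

0.021 per s

The zero-one rule: include type H iff E₂/h₂ > λE₁/(1+λh₁). Equality gives the switch point.
λE₁h₂ = E₂ + λE₂h₁ ⇒ λ = E₂/(E₁h₂ − E₂h₁) = 1.33/(67.49 − 5.067) = 0.02131 per s.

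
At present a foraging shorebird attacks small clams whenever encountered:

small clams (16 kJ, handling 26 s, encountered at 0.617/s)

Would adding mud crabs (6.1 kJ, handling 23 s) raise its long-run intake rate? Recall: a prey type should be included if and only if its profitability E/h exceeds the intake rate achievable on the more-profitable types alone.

No

Current rate: (0.617×16)/(1 + 0.617×26) = 0.5793 kJ/s.
mud crabs: E/h = 6.1/23 = 0.2652 kJ/s.
0.2652 < 0.5793, so adding mud crabs would lower the average — exclude it.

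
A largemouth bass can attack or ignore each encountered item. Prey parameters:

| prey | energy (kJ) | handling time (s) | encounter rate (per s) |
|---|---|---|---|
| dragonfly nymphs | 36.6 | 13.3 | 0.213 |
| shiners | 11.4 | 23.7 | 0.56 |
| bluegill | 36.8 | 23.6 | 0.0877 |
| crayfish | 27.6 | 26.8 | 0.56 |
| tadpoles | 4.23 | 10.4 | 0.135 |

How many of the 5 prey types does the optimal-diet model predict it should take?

Profitabilities (E/h, kJ/s): dragonfly nymphs 2.75, bluegill 1.56, crayfish 1.03, shiners 0.481, tadpoles 0.407. Add prey in this order while the next type's profitability exceeds the intake rate on those already taken.
Rate on top 1: 2.034. bluegill: 1.56 < 2.034 → exclude; stop.
Optimal diet: dragonfly nymphs — 1 of 5 types.

1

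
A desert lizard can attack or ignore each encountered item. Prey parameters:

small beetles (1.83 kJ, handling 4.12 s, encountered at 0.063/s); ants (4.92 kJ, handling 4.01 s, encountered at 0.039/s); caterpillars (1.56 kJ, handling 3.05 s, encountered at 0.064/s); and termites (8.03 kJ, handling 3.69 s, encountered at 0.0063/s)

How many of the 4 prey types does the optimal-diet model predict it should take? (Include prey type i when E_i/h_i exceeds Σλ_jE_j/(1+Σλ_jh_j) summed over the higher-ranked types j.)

Profitabilities (E/h, kJ/s): termites 2.18, ants 1.23, caterpillars 0.511, small beetles 0.444. Add prey in this order while the next type's profitability exceeds the intake rate on those already taken.
Rate on top 1: 0.04944. ants: 1.23 > 0.04944 → include.
Rate on top 2: 0.2055. caterpillars: 0.511 > 0.2055 → include.
Rate on top 3: 0.249. small beetles: 0.444 > 0.249 → include.
Optimal diet: termites, ants, caterpillars, small beetles — 4 of 4 types.

4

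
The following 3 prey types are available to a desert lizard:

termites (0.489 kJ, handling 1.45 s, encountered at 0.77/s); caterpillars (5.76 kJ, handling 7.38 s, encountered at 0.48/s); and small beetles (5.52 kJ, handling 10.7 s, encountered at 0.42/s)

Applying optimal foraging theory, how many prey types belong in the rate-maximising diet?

Rank by E/h (kJ/s): caterpillars 0.78, small beetles 0.516, termites 0.337. Include each in turn until the next type's E/h falls below the running intake rate.
Rate on top 1: 0.6087. small beetles: 0.516 < 0.6087 → exclude; stop.
Optimal diet: caterpillars — 1 of 3 types.

1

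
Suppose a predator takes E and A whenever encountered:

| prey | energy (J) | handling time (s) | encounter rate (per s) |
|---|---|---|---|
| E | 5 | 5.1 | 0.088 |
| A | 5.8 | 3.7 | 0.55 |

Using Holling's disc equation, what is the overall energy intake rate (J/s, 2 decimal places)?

R = Σλ_iE_i / (1 + Σλ_ih_i)
Numerator: 0.088×5 + 0.55×5.8 = 3.63
Denominator: 1 + 0.088×5.1 + 0.55×3.7 = 3.484
R = 3.63/3.484 = 1.042 J/s

1.04 J/s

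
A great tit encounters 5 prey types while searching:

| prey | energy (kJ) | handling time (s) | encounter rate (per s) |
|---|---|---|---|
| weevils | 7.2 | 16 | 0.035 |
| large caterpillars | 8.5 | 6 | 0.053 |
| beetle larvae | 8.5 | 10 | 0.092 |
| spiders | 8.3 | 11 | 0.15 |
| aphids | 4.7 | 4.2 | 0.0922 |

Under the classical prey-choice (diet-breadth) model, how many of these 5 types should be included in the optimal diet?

4

E/h in descending order: large caterpillars 1.42, aphids 1.12, beetle larvae 0.85, spiders 0.755, weevils 0.45 kJ/s. The optimal diet is the largest prefix of this list for which every included type satisfies E_i/h_i > R on the types above it.
Rate on top 1: 0.3418. aphids: 1.12 > 0.3418 → include.
Rate on top 2: 0.5183. beetle larvae: 0.85 > 0.5183 → include.
Rate on top 3: 0.6345. spiders: 0.755 > 0.6345 → include.
Rate on top 4: 0.6809. weevils: 0.45 < 0.6809 → exclude; stop.
Optimal diet: large caterpillars, aphids, beetle larvae, spiders — 4 of 5 types.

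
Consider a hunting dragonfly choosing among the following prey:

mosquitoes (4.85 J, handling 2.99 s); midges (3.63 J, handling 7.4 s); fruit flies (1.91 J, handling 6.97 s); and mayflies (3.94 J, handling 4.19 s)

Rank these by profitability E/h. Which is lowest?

In descending order of E/h:
mosquitoes: 4.85/2.99 = 1.62 J/s
mayflies: 3.94/4.19 = 0.94 J/s
midges: 3.63/7.4 = 0.491 J/s
fruit flies: 1.91/6.97 = 0.274 J/s

fruit flies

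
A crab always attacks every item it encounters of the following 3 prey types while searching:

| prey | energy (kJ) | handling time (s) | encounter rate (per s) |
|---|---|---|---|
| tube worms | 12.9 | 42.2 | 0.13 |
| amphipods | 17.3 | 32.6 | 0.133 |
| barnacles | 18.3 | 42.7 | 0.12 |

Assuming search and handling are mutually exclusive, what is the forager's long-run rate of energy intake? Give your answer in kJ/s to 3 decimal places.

R = (0.13×12.9 + 0.133×17.3 + 0.12×18.3) / (1 + 0.13×42.2 + 0.133×32.6 + 0.12×42.7) = 6.174/15.95 = 0.3872 kJ/s.

0.387 kJ/s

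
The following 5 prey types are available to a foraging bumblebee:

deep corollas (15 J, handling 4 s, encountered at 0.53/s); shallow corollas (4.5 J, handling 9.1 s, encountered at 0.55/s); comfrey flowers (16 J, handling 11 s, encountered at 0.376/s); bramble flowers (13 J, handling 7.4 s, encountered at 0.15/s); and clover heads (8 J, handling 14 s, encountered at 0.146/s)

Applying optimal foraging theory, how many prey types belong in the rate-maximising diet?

1

E/h in descending order: deep corollas 3.75, bramble flowers 1.76, comfrey flowers 1.45, clover heads 0.571, shallow corollas 0.495 J/s. The optimal diet is the largest prefix of this list for which every included type satisfies E_i/h_i > R on the types above it.
Rate on top 1: 2.548. bramble flowers: 1.76 < 2.548 → exclude; stop.
Optimal diet: deep corollas — 1 of 5 types.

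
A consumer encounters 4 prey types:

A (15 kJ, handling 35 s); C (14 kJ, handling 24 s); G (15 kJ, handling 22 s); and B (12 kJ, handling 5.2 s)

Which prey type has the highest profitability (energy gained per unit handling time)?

Profitability E/h (kJ/s): A = 15/35 = 0.429, C = 14/24 = 0.583, G = 15/22 = 0.682, B = 12/5.2 = 2.31.
Ranked: B > G > C > A.

B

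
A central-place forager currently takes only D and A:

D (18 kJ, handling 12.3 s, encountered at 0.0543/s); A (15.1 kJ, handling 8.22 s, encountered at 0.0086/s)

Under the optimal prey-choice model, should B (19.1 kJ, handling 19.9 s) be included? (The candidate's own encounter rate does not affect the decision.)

Yes

Intake rate on the current diet: R = (0.0543×18 + 0.0086×15.1) / (1 + 0.0543×12.3 + 0.0086×8.22) = 1.107/1.739 = 0.6369 kJ/s.
Profitability of B: 19.1/19.9 = 0.9598 kJ/s.
0.9598 > 0.6369, so adding B raises the average — include it.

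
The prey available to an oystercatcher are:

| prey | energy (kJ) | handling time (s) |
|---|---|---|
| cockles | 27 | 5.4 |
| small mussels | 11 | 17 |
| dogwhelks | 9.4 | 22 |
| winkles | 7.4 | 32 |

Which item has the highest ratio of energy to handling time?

Profitability E/h (kJ/s): cockles = 27/5.4 = 5, small mussels = 11/17 = 0.647, dogwhelks = 9.4/22 = 0.427, winkles = 7.4/32 = 0.231.
Ranked: cockles > small mussels > dogwhelks > winkles.

cockles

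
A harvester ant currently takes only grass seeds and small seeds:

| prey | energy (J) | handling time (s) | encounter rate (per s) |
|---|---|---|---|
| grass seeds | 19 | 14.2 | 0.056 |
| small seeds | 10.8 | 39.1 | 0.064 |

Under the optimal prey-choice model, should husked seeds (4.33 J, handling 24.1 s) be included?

Current rate: (0.056×19 + 0.064×10.8)/(1 + 0.056×14.2 + 0.064×39.1) = 0.4084 J/s.
husked seeds: E/h = 4.33/24.1 = 0.1797 J/s.
Since 0.1797 < R, time spent handling husked seeds is better spent searching.

No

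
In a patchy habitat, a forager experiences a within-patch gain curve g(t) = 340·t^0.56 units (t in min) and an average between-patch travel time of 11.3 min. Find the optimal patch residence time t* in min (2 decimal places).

14.38 min

Optimal t* satisfies g'(t*) = g(t*)/(T + t*).
g'(t) = 0.56·340·t^-0.44. Setting 0.56·340·t^-0.44 = 340·t^0.56/(11.3+t) gives 0.56(11.3+t) = t, so 0.44·t = 0.56×11.3.
t* = 0.56×11.3/0.44 = 14.38 min.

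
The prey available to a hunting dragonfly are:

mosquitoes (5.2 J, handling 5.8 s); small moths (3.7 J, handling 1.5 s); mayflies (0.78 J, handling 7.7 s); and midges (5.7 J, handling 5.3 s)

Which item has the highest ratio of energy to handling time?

small moths

In descending order of E/h:
small moths: 3.7/1.5 = 2.47 J/s
midges: 5.7/5.3 = 1.08 J/s
mosquitoes: 5.2/5.8 = 0.897 J/s
mayflies: 0.78/7.7 = 0.101 J/s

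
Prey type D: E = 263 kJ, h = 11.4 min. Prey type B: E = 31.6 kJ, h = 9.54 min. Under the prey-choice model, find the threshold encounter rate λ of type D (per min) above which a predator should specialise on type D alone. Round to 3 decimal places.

0.015 per min

The zero-one rule: include type B iff E₂/h₂ > λE₁/(1+λh₁). Equality gives the switch point.
λE₁h₂ = E₂ + λE₂h₁ ⇒ λ = E₂/(E₁h₂ − E₂h₁) = 31.6/(2509 − 360.2) = 0.01471 per min.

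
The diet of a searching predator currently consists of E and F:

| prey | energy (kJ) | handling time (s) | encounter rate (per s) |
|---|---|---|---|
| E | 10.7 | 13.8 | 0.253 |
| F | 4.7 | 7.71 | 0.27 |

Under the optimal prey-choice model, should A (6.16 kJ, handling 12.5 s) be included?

On E and F alone, R = ΣλE/(1+Σλh) = 3.976/6.573 = 0.6049 kJ/s.
Profitability of A: 6.16/12.5 = 0.4928 kJ/s.
0.4928 < 0.6049, so adding A would lower the average — exclude it.

No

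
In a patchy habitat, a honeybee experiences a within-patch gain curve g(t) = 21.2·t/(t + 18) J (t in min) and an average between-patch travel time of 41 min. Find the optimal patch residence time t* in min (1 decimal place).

Optimal t* satisfies g'(t*) = g(t*)/(T + t*).
g'(t) = 21.2·18/(t + 18)². Setting 21.2·18/(t+18)² = 21.2t/[(t+18)(41+t)] gives 18(41+t) = t(t+18), so t² = 18×41 = 738.
t* = √738 = 27.17 min.

27.2 min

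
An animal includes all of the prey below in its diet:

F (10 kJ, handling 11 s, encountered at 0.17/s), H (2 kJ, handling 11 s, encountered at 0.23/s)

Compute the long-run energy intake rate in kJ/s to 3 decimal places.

0.400 kJ/s

Energy encountered per unit search time: 0.17×10 + 0.23×2 = 2.16 kJ/s.
Handling time per unit search time: 0.17×11 + 0.23×11 = 4.4.
Rate = 2.16/(1 + 4.4) = 0.4 kJ/s.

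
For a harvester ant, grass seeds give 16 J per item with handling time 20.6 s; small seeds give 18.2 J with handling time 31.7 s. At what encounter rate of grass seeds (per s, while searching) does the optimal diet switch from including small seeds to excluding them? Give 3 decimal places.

0.138 per s

At the threshold, the rate on grass seeds alone equals the profitability of small seeds: λ·16/(1 + λ·20.6) = 18.2/31.7 = 0.5741.
Rearranging, λ(16 − 0.5741×20.6) = 0.5741, so λ = 0.5741/4.173 = 0.1376 per s.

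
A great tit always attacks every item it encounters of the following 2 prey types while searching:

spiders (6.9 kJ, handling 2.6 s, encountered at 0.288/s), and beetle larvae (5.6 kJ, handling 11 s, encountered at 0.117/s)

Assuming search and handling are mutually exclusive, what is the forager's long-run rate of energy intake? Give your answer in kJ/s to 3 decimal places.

0.870 kJ/s

Energy encountered per unit search time: 0.288×6.9 + 0.117×5.6 = 2.642 kJ/s.
Handling time per unit search time: 0.288×2.6 + 0.117×11 = 2.036.
Rate = 2.642/(1 + 2.036) = 0.8704 kJ/s.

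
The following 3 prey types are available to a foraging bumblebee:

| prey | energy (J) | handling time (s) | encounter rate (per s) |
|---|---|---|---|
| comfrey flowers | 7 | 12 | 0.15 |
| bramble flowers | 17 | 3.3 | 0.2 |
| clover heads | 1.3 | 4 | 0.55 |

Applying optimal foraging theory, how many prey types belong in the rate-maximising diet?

Profitabilities (E/h, J/s): bramble flowers 5.15, comfrey flowers 0.583, clover heads 0.325. Add prey in this order while the next type's profitability exceeds the intake rate on those already taken.
Rate on top 1: 2.048. comfrey flowers: 0.583 < 2.048 → exclude; stop.
Optimal diet: bramble flowers — 1 of 3 types.

1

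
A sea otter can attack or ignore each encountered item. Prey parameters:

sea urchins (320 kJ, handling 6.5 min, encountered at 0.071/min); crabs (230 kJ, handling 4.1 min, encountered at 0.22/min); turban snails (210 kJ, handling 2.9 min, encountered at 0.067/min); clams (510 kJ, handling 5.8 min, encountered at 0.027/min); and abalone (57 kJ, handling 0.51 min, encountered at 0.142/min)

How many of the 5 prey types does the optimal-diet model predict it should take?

Rank by E/h (kJ/min): abalone 112, clams 87.9, turban snails 72.4, crabs 56.1, sea urchins 49.2. Include each in turn until the next type's E/h falls below the running intake rate.
Rate on top 1: 7.547. clams: 87.9 > 7.547 → include.
Rate on top 2: 17.79. turban snails: 72.4 > 17.79 → include.
Rate on top 3: 25.25. crabs: 56.1 > 25.25 → include.
Rate on top 4: 37.21. sea urchins: 49.2 > 37.21 → include.
Optimal diet: abalone, clams, turban snails, crabs, sea urchins — 5 of 5 types.

5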